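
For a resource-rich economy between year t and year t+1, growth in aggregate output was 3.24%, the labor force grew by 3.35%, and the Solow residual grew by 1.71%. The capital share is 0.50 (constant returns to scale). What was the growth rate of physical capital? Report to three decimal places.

Labor's share = 1 − 0.5 = 0.5.
gY = gA + 0.5×3.35 + 0.5×g.
0.5×g = 3.24 − 1.71 − 1.675 = -0.145.
g = -0.145 / 0.5 = -0.29%.

-0.290%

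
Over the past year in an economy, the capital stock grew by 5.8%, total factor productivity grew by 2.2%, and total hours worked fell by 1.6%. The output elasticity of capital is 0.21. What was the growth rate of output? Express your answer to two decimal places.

2.15%

Labor's share = 1 − 0.21 = 0.79.
The capital stock: 0.21 × 5.8 = 1.218 pp.
Total hours worked: 0.79 × (-1.6) = -1.264 pp.
Output growth = 2.2 + (-0.046) = 2.154%.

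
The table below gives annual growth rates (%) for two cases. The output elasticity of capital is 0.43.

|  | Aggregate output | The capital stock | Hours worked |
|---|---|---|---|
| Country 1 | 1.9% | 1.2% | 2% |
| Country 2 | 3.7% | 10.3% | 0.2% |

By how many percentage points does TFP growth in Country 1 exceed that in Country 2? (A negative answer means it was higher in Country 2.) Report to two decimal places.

1.09 percentage points

Labor's share = 1 − 0.43 = 0.57.
Country 1: TFP = 1.9 − 0.516 − 1.14 = 0.244%.
Country 2: TFP = 3.7 − 4.429 − 0.114 = -0.843%.
Difference = 0.244 − (-0.843) = 1.087 pp.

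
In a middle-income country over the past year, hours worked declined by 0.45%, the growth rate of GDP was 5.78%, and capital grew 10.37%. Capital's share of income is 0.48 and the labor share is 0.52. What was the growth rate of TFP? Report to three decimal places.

Labor's share = 1 − 0.48 = 0.52.
Capital: 0.48 × 10.37 = 4.9776 pp.
Hours worked: 0.52 × (-0.45) = -0.234 pp.
TFP growth = 5.78 − 4.7436 = 1.0364%.

1.036%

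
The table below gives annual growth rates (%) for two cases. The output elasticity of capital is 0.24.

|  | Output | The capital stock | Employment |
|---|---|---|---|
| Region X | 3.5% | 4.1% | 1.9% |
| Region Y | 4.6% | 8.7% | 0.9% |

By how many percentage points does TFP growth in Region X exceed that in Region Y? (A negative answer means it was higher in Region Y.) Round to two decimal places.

Labor's share = 1 − 0.24 = 0.76.
Region X: TFP = 3.5 − 0.984 − 1.444 = 1.072%.
Region Y: TFP = 4.6 − 2.088 − 0.684 = 1.828%.
Difference = 1.072 − (1.828) = -0.756 pp.

-0.76 percentage points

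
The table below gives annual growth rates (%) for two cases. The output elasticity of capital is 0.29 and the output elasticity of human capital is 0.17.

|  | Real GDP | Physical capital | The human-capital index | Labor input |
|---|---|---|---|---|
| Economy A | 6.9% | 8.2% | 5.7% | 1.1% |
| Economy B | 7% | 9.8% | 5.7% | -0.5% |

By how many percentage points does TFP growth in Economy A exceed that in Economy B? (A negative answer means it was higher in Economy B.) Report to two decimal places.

Labor's share = 1 − 0.29 − 0.17 = 0.54.
Economy A: TFP = 6.9 − 2.378 − 0.969 − 0.594 = 2.959%.
Economy B: TFP = 7 − 2.842 − 0.969 + 0.27 = 3.459%.
Difference = 2.959 − (3.459) = -0.5 pp.

-0.50 percentage points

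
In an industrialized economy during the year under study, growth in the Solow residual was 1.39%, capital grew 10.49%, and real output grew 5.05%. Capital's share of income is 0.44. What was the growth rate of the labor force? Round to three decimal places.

Labor's share = 1 − 0.44 = 0.56.
gY = gA + 0.44×10.49 + 0.56×g.
0.56×g = 5.05 − 1.39 − 4.6156 = -0.9556.
g = -0.9556 / 0.56 = -1.70643%.

-1.706%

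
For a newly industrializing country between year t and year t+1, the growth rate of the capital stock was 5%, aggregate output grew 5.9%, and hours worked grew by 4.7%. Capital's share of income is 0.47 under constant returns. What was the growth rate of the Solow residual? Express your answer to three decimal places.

Labor's share = 1 − 0.47 = 0.53.
The capital stock: 0.47 × 5 = 2.35 pp.
Hours worked: 0.53 × 4.7 = 2.491 pp.
TFP growth = 5.9 − 4.841 = 1.059%.

The Solow residual growth was 1.059%.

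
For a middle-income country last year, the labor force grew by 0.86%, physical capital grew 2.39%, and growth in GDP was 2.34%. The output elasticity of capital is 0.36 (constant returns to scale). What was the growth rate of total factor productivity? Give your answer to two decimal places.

Labor's share = 1 − 0.36 = 0.64.
Physical capital: 0.36 × 2.39 = 0.8604 pp.
The labor force: 0.64 × 0.86 = 0.5504 pp.
TFP growth = 2.34 − 1.4108 = 0.9292%.

0.93%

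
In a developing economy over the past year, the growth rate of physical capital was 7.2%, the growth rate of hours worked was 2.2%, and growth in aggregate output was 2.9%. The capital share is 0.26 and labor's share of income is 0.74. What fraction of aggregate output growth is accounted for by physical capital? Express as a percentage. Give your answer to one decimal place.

Physical capital contributed 0.26 × 7.2 = 1.872 pp.
Share of growth = 1.872 / 2.9 × 100 = 64.552%.

64.6%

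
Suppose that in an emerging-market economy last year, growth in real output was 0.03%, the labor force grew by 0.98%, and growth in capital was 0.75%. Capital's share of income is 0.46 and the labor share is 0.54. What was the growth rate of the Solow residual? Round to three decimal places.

Labor's share = 1 − 0.46 = 0.54.
Capital: 0.46 × 0.75 = 0.345 pp.
The labor force: 0.54 × 0.98 = 0.5292 pp.
TFP growth = 0.03 − 0.8742 = -0.8442%.

-0.844%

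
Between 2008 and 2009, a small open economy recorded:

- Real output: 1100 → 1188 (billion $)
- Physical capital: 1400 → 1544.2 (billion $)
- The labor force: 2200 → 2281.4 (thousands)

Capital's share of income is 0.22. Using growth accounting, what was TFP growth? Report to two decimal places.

Real output growth = (1188 − 1100) / 1100 = 8%.
Physical capital growth = (1544.2 − 1400) / 1400 = 10.3%.
The labor force growth = (2281.4 − 2200) / 2200 = 3.7%.
Labor's share = 1 − 0.22 = 0.78.
Physical capital: 0.22 × 10.3 = 2.266 pp.
The labor force: 0.78 × 3.7 = 2.886 pp.
TFP growth = 8 − 5.152 = 2.848%.

TFP grew 2.85%.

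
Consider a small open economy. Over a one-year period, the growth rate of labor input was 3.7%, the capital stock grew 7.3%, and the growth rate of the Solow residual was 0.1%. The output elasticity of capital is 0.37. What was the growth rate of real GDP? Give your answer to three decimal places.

Labor's share = 1 − 0.37 = 0.63.
The capital stock: 0.37 × 7.3 = 2.701 pp.
Labor input: 0.63 × 3.7 = 2.331 pp.
Output growth = 0.1 + 5.032 = 5.132%.

5.132%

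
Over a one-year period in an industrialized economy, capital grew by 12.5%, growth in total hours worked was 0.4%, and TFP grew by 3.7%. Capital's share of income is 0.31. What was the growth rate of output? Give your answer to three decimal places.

Output growth was 7.851%.

Labor's share = 1 − 0.31 = 0.69.
Capital: 0.31 × 12.5 = 3.875 pp.
Total hours worked: 0.69 × 0.4 = 0.276 pp.
Output growth = 3.7 + 4.151 = 7.851%.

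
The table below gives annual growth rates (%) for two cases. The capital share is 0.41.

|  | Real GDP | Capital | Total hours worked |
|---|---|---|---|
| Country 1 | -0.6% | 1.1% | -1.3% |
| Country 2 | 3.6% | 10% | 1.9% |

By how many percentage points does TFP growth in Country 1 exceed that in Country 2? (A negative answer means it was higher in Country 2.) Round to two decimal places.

1.34 percentage points

Labor's share = 1 − 0.41 = 0.59.
Country 1: TFP = -0.6 − 0.451 + 0.767 = -0.284%.
Country 2: TFP = 3.6 − 4.1 − 1.121 = -1.621%.
Difference = -0.284 − (-1.621) = 1.337 pp.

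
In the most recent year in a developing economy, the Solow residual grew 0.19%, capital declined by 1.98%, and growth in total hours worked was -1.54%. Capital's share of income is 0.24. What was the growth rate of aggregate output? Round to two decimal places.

-1.46%

Labor's share = 1 − 0.24 = 0.76.
Capital: 0.24 × (-1.98) = -0.4752 pp.
Total hours worked: 0.76 × (-1.54) = -1.1704 pp.
Output growth = 0.19 + (-1.6456) = -1.4556%.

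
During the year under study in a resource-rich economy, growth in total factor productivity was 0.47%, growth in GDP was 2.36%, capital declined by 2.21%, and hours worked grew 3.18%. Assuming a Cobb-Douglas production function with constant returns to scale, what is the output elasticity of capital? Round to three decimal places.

The output elasticity of capital is 0.239.

gY = gA + α·gK + (1−α)·gL, so gY − gA − gL = α(gK − gL).
2.36 − 0.47 − 3.18 = α × (-2.21 − 3.18).
-1.29 = -5.39 α, so α = 0.23933.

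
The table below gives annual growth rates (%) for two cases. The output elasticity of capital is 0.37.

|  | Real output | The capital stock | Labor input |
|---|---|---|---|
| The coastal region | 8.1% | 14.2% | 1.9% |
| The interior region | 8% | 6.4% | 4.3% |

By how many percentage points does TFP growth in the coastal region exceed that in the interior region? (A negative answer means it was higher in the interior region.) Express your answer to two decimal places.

-1.27 percentage points

Labor's share = 1 − 0.37 = 0.63.
The coastal region: TFP = 8.1 − 5.254 − 1.197 = 1.649%.
The interior region: TFP = 8 − 2.368 − 2.709 = 2.923%.
Difference = 1.649 − (2.923) = -1.274 pp.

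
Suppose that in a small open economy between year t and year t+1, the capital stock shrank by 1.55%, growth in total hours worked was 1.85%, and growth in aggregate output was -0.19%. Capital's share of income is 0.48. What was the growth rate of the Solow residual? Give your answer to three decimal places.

Labor's share = 1 − 0.48 = 0.52.
The capital stock: 0.48 × (-1.55) = -0.744 pp.
Total hours worked: 0.52 × 1.85 = 0.962 pp.
TFP growth = -0.19 − 0.218 = -0.408%.

-0.408%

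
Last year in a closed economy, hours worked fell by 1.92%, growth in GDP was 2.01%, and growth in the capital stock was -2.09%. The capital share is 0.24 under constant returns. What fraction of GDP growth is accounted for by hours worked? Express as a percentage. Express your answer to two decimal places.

-72.60%

Labor's share = 1 − 0.24 = 0.76.
Hours worked contributed 0.76 × (-1.92) = -1.4592 pp.
Share of growth = -1.4592 / 2.01 × 100 = -72.597%.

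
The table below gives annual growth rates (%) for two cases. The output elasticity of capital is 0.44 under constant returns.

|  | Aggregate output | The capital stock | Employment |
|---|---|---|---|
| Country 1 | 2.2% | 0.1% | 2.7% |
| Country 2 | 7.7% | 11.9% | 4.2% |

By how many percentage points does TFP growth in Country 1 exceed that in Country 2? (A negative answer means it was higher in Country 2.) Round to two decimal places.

0.53 percentage points

Labor's share = 1 − 0.44 = 0.56.
Country 1: TFP = 2.2 − 0.044 − 1.512 = 0.644%.
Country 2: TFP = 7.7 − 5.236 − 2.352 = 0.112%.
Difference = 0.644 − (0.112) = 0.532 pp.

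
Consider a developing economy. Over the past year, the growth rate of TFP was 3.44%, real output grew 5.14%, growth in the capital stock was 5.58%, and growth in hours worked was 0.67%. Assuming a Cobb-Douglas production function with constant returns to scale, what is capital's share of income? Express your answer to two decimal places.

gY = gA + α·gK + (1−α)·gL, so gY − gA − gL = α(gK − gL).
5.14 − 3.44 − 0.67 = α × (5.58 − 0.67).
1.03 = 4.91 α, so α = 0.2098.

0.21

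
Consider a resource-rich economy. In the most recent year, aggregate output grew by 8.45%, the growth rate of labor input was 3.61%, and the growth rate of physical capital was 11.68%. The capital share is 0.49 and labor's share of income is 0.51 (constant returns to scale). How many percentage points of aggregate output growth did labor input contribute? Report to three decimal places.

1.841 percentage points

Labor's share = 1 − 0.49 = 0.51.
Contribution = share × growth = 0.51 × 3.61 = 1.8411 pp.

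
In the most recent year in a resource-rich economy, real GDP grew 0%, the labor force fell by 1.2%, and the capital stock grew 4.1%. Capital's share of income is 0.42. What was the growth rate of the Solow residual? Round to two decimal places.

Labor's share = 1 − 0.42 = 0.58.
The capital stock: 0.42 × 4.1 = 1.722 pp.
The labor force: 0.58 × (-1.2) = -0.696 pp.
TFP growth = 0 − 1.026 = -1.026%.

-1.03%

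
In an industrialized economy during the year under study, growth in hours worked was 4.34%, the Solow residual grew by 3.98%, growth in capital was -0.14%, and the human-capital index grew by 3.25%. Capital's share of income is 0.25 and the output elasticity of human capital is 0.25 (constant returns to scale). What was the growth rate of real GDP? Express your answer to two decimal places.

Real GDP growth was 6.93%.

Labor's share = 1 − 0.25 − 0.25 = 0.5.
Capital: 0.25 × (-0.14) = -0.035 pp.
The human-capital index: 0.25 × 3.25 = 0.8125 pp.
Hours worked: 0.5 × 4.34 = 2.17 pp.
Output growth = 3.98 + 2.9475 = 6.9275%.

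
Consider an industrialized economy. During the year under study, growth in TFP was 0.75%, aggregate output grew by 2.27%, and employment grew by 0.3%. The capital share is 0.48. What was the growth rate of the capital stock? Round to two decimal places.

The capital stock grew 2.84%.

Labor's share = 1 − 0.48 = 0.52.
gY = gA + 0.52×0.3 + 0.48×g.
0.48×g = 2.27 − 0.75 − 0.156 = 1.364.
g = 1.364 / 0.48 = 2.8417%.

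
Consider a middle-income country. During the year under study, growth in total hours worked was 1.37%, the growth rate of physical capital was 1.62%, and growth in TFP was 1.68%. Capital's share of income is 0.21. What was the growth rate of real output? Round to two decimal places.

Labor's share = 1 − 0.21 = 0.79.
Physical capital: 0.21 × 1.62 = 0.3402 pp.
Total hours worked: 0.79 × 1.37 = 1.0823 pp.
Output growth = 1.68 + 1.4225 = 3.1025%.

Real output growth was 3.10%.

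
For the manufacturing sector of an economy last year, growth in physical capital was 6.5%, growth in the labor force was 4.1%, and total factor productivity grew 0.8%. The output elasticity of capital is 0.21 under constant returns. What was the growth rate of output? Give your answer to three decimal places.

Labor's share = 1 − 0.21 = 0.79.
Physical capital: 0.21 × 6.5 = 1.365 pp.
The labor force: 0.79 × 4.1 = 3.239 pp.
Output growth = 0.8 + 4.604 = 5.404%.

5.404%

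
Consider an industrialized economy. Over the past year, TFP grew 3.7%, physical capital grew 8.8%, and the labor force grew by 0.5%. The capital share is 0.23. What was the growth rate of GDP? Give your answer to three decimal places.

6.109%

Labor's share = 1 − 0.23 = 0.77.
Physical capital: 0.23 × 8.8 = 2.024 pp.
The labor force: 0.77 × 0.5 = 0.385 pp.
Output growth = 3.7 + 2.409 = 6.109%.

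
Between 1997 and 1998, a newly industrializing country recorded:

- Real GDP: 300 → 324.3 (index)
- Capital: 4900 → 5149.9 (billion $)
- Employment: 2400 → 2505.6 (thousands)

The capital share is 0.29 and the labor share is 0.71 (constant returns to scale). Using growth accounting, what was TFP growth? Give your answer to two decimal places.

TFP grew 3.50%.

Real GDP growth = (324.3 − 300) / 300 = 8.1%.
Capital growth = (5149.9 − 4900) / 4900 = 5.1%.
Employment growth = (2505.6 − 2400) / 2400 = 4.4%.
Labor's share = 1 − 0.29 = 0.71.
Capital: 0.29 × 5.1 = 1.479 pp.
Employment: 0.71 × 4.4 = 3.124 pp.
TFP growth = 8.1 − 4.603 = 3.497%.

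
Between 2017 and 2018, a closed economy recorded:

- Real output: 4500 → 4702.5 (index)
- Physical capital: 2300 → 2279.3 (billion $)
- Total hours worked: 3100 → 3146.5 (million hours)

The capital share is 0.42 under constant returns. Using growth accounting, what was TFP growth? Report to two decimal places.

Real output growth = (4702.5 − 4500) / 4500 = 4.5%.
Physical capital growth = (2279.3 − 2300) / 2300 = -0.9%.
Total hours worked growth = (3146.5 − 3100) / 3100 = 1.5%.
Labor's share = 1 − 0.42 = 0.58.
Physical capital: 0.42 × (-0.9) = -0.378 pp.
Total hours worked: 0.58 × 1.5 = 0.87 pp.
TFP growth = 4.5 − 0.492 = 4.008%.

TFP growth was 4.01%.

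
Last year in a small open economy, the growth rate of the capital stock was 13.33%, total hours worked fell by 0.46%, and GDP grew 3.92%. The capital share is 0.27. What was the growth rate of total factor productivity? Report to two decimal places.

0.66%

Labor's share = 1 − 0.27 = 0.73.
The capital stock: 0.27 × 13.33 = 3.5991 pp.
Total hours worked: 0.73 × (-0.46) = -0.3358 pp.
TFP growth = 3.92 − 3.2633 = 0.6567%.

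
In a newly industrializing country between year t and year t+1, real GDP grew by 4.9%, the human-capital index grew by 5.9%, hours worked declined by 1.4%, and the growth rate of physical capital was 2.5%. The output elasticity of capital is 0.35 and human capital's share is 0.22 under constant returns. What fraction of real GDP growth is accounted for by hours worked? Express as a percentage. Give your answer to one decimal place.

Hours worked accounted for -12.3% of growth.

Labor's share = 1 − 0.35 − 0.22 = 0.43.
Hours worked contributed 0.43 × (-1.4) = -0.602 pp.
Share of growth = -0.602 / 4.9 × 100 = -12.286%.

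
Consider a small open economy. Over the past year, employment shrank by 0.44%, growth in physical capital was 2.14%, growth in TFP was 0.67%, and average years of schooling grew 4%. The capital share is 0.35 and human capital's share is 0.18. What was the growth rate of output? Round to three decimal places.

Labor's share = 1 − 0.35 − 0.18 = 0.47.
Physical capital: 0.35 × 2.14 = 0.749 pp.
Average years of schooling: 0.18 × 4 = 0.72 pp.
Employment: 0.47 × (-0.44) = -0.2068 pp.
Output growth = 0.67 + 1.2622 = 1.9322%.

1.932%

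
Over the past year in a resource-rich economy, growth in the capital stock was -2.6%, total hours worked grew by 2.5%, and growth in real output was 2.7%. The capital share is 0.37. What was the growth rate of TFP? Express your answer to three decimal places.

Labor's share = 1 − 0.37 = 0.63.
The capital stock: 0.37 × (-2.6) = -0.962 pp.
Total hours worked: 0.63 × 2.5 = 1.575 pp.
TFP growth = 2.7 − 0.613 = 2.087%.

2.087%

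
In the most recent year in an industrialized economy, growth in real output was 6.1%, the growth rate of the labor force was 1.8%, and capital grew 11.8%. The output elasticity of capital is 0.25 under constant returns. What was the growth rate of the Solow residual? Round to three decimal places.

The Solow residual growth was 1.800%.

Labor's share = 1 − 0.25 = 0.75.
Capital: 0.25 × 11.8 = 2.95 pp.
The labor force: 0.75 × 1.8 = 1.35 pp.
TFP growth = 6.1 − 4.3 = 1.8%.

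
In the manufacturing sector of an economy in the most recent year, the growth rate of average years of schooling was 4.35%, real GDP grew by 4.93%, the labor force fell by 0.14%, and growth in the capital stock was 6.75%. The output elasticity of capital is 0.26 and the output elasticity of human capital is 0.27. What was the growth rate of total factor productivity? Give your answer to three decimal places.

Labor's share = 1 − 0.26 − 0.27 = 0.47.
The capital stock: 0.26 × 6.75 = 1.755 pp.
Average years of schooling: 0.27 × 4.35 = 1.1745 pp.
The labor force: 0.47 × (-0.14) = -0.0658 pp.
TFP growth = 4.93 − 2.8637 = 2.0663%.

Total factor productivity grew 2.066%.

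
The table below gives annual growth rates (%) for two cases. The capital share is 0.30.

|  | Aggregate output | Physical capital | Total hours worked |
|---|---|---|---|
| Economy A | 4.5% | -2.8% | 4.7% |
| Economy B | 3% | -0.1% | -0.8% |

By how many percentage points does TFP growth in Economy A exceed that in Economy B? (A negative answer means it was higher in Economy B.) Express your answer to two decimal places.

Labor's share = 1 − 0.3 = 0.7.
Economy A: TFP = 4.5 + 0.84 − 3.29 = 2.05%.
Economy B: TFP = 3 + 0.03 + 0.56 = 3.59%.
Difference = 2.05 − (3.59) = -1.54 pp.

-1.54 percentage points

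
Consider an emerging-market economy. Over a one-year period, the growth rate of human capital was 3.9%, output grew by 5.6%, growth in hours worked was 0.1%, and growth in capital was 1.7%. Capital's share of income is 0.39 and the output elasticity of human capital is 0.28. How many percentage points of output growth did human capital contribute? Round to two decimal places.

1.09

Contribution = share × growth = 0.28 × 3.9 = 1.092 pp.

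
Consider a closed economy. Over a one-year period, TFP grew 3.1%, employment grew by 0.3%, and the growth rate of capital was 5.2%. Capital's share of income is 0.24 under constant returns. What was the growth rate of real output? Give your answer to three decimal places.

Labor's share = 1 − 0.24 = 0.76.
Capital: 0.24 × 5.2 = 1.248 pp.
Employment: 0.76 × 0.3 = 0.228 pp.
Output growth = 3.1 + 1.476 = 4.576%.

4.576%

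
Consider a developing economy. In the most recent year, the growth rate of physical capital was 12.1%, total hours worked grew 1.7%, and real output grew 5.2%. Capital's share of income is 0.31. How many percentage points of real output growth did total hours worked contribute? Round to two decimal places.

1.17

Labor's share = 1 − 0.31 = 0.69.
Contribution = share × growth = 0.69 × 1.7 = 1.173 pp.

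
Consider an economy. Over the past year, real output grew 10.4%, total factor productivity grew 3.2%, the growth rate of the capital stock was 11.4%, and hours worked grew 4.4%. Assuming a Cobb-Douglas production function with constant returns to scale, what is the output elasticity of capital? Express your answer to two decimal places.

α = 0.40

gY = gA + α·gK + (1−α)·gL, so gY − gA − gL = α(gK − gL).
10.4 − 3.2 − 4.4 = α × (11.4 − 4.4).
2.8 = 7 α, so α = 0.4.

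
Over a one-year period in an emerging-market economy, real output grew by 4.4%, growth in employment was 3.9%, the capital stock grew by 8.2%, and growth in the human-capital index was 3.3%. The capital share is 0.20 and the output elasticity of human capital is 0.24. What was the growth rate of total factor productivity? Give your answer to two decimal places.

-0.22%

Labor's share = 1 − 0.2 − 0.24 = 0.56.
The capital stock: 0.2 × 8.2 = 1.64 pp.
The human-capital index: 0.24 × 3.3 = 0.792 pp.
Employment: 0.56 × 3.9 = 2.184 pp.
TFP growth = 4.4 − 4.616 = -0.216%.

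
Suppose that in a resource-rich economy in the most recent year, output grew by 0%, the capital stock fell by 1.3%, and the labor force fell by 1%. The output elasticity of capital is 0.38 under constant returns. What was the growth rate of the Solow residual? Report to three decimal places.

1.114%

Labor's share = 1 − 0.38 = 0.62.
The capital stock: 0.38 × (-1.3) = -0.494 pp.
The labor force: 0.62 × (-1) = -0.62 pp.
TFP growth = 0 + 1.114 = 1.114%.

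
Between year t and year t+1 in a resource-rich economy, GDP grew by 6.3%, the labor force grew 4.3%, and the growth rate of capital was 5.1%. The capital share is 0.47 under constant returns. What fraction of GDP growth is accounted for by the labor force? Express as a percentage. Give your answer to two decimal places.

The labor force accounted for 36.17% of growth.

Labor's share = 1 − 0.47 = 0.53.
The labor force contributed 0.53 × 4.3 = 2.279 pp.
Share of growth = 2.279 / 6.3 × 100 = 36.1746%.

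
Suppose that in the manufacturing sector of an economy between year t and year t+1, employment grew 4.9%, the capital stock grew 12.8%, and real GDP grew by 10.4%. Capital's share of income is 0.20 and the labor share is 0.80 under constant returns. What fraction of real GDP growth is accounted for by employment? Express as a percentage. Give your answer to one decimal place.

Employment accounted for 37.7% of growth.

Labor's share = 1 − 0.2 = 0.8.
Employment contributed 0.8 × 4.9 = 3.92 pp.
Share of growth = 3.92 / 10.4 × 100 = 37.692%.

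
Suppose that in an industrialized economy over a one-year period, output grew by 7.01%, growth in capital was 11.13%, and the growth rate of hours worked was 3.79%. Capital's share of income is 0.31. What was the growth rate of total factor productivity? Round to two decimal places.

Labor's share = 1 − 0.31 = 0.69.
Capital: 0.31 × 11.13 = 3.4503 pp.
Hours worked: 0.69 × 3.79 = 2.6151 pp.
TFP growth = 7.01 − 6.0654 = 0.9446%.

Total factor productivity growth was 0.94%.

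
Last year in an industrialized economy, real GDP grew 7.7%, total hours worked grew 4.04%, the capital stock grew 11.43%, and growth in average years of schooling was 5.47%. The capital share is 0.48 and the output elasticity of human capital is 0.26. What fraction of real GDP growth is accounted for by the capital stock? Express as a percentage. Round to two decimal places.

The capital stock contributed 0.48 × 11.43 = 5.4864 pp.
Share of growth = 5.4864 / 7.7 × 100 = 71.2519%.

The capital stock accounted for 71.25% of growth.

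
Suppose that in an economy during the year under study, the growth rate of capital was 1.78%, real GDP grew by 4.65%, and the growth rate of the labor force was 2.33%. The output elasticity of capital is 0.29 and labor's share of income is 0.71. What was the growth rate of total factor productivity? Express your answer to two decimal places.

2.48%

Labor's share = 1 − 0.29 = 0.71.
Capital: 0.29 × 1.78 = 0.5162 pp.
The labor force: 0.71 × 2.33 = 1.6543 pp.
TFP growth = 4.65 − 2.1705 = 2.4795%.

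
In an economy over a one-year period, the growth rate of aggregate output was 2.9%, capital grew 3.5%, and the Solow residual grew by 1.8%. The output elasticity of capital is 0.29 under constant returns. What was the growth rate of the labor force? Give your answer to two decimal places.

0.12%

Labor's share = 1 − 0.29 = 0.71.
gY = gA + 0.29×3.5 + 0.71×g.
0.71×g = 2.9 − 1.8 − 1.015 = 0.085.
g = 0.085 / 0.71 = 0.1197%.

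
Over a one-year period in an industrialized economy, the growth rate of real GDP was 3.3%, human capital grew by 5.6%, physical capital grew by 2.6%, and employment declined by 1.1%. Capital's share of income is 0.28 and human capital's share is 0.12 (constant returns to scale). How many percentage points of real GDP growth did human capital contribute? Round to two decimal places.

Contribution = share × growth = 0.12 × 5.6 = 0.672 pp.

0.67 percentage points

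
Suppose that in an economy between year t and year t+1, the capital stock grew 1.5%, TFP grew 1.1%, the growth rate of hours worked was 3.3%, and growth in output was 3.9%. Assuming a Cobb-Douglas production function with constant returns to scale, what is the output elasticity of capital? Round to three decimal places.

gY = gA + α·gK + (1−α)·gL, so gY − gA − gL = α(gK − gL).
3.9 − 1.1 − 3.3 = α × (1.5 − 3.3).
-0.5 = -1.8 α, so α = 0.27778.

The output elasticity of capital is 0.278.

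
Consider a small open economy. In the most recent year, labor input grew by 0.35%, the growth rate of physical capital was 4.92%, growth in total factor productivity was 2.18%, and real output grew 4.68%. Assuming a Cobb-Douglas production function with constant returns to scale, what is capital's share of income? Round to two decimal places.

gY = gA + α·gK + (1−α)·gL, so gY − gA − gL = α(gK − gL).
4.68 − 2.18 − 0.35 = α × (4.92 − 0.35).
2.15 = 4.57 α, so α = 0.4705.

Capital's share of income is 0.47.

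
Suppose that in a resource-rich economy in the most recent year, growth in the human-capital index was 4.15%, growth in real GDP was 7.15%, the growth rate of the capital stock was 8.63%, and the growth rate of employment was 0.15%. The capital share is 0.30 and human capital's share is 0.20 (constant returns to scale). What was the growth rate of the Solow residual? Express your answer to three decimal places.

Labor's share = 1 − 0.3 − 0.2 = 0.5.
The capital stock: 0.3 × 8.63 = 2.589 pp.
The human-capital index: 0.2 × 4.15 = 0.83 pp.
Employment: 0.5 × 0.15 = 0.075 pp.
TFP growth = 7.15 − 3.494 = 3.656%.

3.656%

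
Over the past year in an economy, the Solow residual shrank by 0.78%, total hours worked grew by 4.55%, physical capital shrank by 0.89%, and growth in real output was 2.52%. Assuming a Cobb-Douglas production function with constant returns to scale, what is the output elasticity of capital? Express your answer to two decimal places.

gY = gA + α·gK + (1−α)·gL, so gY − gA − gL = α(gK − gL).
2.52 + 0.78 − 4.55 = α × (-0.89 − 4.55).
-1.25 = -5.44 α, so α = 0.2298.

0.23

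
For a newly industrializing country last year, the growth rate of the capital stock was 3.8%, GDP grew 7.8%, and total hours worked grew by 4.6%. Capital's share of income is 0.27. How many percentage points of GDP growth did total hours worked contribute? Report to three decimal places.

Labor's share = 1 − 0.27 = 0.73.
Contribution = share × growth = 0.73 × 4.6 = 3.358 pp.

3.358 percentage points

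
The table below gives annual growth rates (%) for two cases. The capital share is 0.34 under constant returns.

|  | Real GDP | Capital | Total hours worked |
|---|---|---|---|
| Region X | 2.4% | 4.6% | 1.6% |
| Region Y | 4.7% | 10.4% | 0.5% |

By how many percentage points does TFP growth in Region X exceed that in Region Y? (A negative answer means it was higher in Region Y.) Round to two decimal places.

-1.05 percentage points

Labor's share = 1 − 0.34 = 0.66.
Region X: TFP = 2.4 − 1.564 − 1.056 = -0.22%.
Region Y: TFP = 4.7 − 3.536 − 0.33 = 0.834%.
Difference = -0.22 − (0.834) = -1.054 pp.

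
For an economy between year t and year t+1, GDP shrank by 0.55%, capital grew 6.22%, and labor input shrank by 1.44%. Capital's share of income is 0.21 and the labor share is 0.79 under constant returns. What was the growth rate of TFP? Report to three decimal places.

-0.719%

Labor's share = 1 − 0.21 = 0.79.
Capital: 0.21 × 6.22 = 1.3062 pp.
Labor input: 0.79 × (-1.44) = -1.1376 pp.
TFP growth = -0.55 − 0.1686 = -0.7186%.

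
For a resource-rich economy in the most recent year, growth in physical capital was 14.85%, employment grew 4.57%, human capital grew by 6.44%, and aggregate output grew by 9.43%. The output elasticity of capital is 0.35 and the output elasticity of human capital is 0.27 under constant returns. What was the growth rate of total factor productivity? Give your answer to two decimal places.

Total factor productivity growth was 0.76%.

Labor's share = 1 − 0.35 − 0.27 = 0.38.
Physical capital: 0.35 × 14.85 = 5.1975 pp.
Human capital: 0.27 × 6.44 = 1.7388 pp.
Employment: 0.38 × 4.57 = 1.7366 pp.
TFP growth = 9.43 − 8.6729 = 0.7571%.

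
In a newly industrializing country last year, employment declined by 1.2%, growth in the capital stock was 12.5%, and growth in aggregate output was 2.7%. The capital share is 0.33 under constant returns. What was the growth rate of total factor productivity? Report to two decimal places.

Labor's share = 1 − 0.33 = 0.67.
The capital stock: 0.33 × 12.5 = 4.125 pp.
Employment: 0.67 × (-1.2) = -0.804 pp.
TFP growth = 2.7 − 3.321 = -0.621%.

-0.62%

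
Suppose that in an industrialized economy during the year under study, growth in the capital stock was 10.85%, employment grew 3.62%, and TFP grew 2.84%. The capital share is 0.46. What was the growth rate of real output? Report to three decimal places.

9.786%

Labor's share = 1 − 0.46 = 0.54.
The capital stock: 0.46 × 10.85 = 4.991 pp.
Employment: 0.54 × 3.62 = 1.9548 pp.
Output growth = 2.84 + 6.9458 = 9.7858%.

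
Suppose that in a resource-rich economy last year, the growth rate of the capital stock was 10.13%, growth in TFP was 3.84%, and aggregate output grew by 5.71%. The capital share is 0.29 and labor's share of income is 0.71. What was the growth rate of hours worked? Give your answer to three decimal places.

-1.504%

Labor's share = 1 − 0.29 = 0.71.
gY = gA + 0.29×10.13 + 0.71×g.
0.71×g = 5.71 − 3.84 − 2.9377 = -1.0677.
g = -1.0677 / 0.71 = -1.5038%.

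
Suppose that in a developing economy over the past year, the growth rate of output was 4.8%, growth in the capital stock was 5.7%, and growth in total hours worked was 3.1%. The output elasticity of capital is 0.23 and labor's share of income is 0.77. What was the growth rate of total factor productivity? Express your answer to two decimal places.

Labor's share = 1 − 0.23 = 0.77.
The capital stock: 0.23 × 5.7 = 1.311 pp.
Total hours worked: 0.77 × 3.1 = 2.387 pp.
TFP growth = 4.8 − 3.698 = 1.102%.

Total factor productivity growth was 1.10%.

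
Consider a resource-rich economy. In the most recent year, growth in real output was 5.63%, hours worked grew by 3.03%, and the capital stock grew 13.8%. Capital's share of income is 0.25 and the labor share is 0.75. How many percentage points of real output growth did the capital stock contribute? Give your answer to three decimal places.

Contribution = share × growth = 0.25 × 13.8 = 3.45 pp.

3.450 percentage points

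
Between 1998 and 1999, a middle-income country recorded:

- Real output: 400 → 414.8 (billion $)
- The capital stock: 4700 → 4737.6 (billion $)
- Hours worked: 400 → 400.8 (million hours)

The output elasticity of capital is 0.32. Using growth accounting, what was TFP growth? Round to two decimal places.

Real output growth = (414.8 − 400) / 400 = 3.7%.
The capital stock growth = (4737.6 − 4700) / 4700 = 0.8%.
Hours worked growth = (400.8 − 400) / 400 = 0.2%.
Labor's share = 1 − 0.32 = 0.68.
The capital stock: 0.32 × 0.8 = 0.256 pp.
Hours worked: 0.68 × 0.2 = 0.136 pp.
TFP growth = 3.7 − 0.392 = 3.308%.

3.31%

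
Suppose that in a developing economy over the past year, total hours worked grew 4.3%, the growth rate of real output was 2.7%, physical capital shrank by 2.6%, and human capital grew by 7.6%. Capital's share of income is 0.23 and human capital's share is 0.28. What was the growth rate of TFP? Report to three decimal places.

-0.937%

Labor's share = 1 − 0.23 − 0.28 = 0.49.
Physical capital: 0.23 × (-2.6) = -0.598 pp.
Human capital: 0.28 × 7.6 = 2.128 pp.
Total hours worked: 0.49 × 4.3 = 2.107 pp.
TFP growth = 2.7 − 3.637 = -0.937%.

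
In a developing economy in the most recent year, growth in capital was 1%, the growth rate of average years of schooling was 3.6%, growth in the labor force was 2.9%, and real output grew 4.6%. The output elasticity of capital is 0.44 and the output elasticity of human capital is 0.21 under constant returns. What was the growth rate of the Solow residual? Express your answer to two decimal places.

Labor's share = 1 − 0.44 − 0.21 = 0.35.
Capital: 0.44 × 1 = 0.44 pp.
Average years of schooling: 0.21 × 3.6 = 0.756 pp.
The labor force: 0.35 × 2.9 = 1.015 pp.
TFP growth = 4.6 − 2.211 = 2.389%.

2.39%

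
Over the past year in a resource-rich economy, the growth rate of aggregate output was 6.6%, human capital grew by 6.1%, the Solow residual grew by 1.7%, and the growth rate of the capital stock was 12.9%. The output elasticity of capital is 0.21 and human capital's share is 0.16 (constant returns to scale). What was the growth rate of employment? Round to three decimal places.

Labor's share = 1 − 0.21 − 0.16 = 0.63.
gY = gA + 0.21×12.9 + 0.16×6.1 + 0.63×g.
0.63×g = 6.6 − 1.7 − 3.685 = 1.215.
g = 1.215 / 0.63 = 1.92857%.

Employment grew 1.929%.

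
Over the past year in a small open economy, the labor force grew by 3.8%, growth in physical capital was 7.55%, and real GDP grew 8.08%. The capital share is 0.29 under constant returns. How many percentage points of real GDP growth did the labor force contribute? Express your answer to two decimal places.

2.70 percentage points

Labor's share = 1 − 0.29 = 0.71.
Contribution = share × growth = 0.71 × 3.8 = 2.698 pp.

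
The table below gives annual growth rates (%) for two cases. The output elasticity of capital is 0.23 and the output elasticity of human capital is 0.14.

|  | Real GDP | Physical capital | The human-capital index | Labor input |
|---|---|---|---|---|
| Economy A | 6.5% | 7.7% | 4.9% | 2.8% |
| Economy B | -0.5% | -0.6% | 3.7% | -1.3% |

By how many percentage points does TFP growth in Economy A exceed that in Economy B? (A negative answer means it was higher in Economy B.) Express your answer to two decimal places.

2.34 percentage points

Labor's share = 1 − 0.23 − 0.14 = 0.63.
Economy A: TFP = 6.5 − 1.771 − 0.686 − 1.764 = 2.279%.
Economy B: TFP = -0.5 + 0.138 − 0.518 + 0.819 = -0.061%.
Difference = 2.279 − (-0.061) = 2.34 pp.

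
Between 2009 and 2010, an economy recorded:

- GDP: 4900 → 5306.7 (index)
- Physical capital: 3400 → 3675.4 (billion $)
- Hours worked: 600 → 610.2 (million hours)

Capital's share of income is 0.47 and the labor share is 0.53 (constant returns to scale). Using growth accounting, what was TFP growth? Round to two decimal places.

3.59%

GDP growth = (5306.7 − 4900) / 4900 = 8.3%.
Physical capital growth = (3675.4 − 3400) / 3400 = 8.1%.
Hours worked growth = (610.2 − 600) / 600 = 1.7%.
Labor's share = 1 − 0.47 = 0.53.
Physical capital: 0.47 × 8.1 = 3.807 pp.
Hours worked: 0.53 × 1.7 = 0.901 pp.
TFP growth = 8.3 − 4.708 = 3.592%.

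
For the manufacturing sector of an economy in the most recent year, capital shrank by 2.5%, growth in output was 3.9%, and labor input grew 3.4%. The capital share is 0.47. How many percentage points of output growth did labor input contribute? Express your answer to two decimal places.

1.80 pp

Labor's share = 1 − 0.47 = 0.53.
Contribution = share × growth = 0.53 × 3.4 = 1.802 pp.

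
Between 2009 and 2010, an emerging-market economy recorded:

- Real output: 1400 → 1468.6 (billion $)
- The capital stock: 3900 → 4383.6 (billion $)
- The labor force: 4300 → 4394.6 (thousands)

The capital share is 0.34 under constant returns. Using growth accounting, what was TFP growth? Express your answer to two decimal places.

Real output growth = (1468.6 − 1400) / 1400 = 4.9%.
The capital stock growth = (4383.6 − 3900) / 3900 = 12.4%.
The labor force growth = (4394.6 − 4300) / 4300 = 2.2%.
Labor's share = 1 − 0.34 = 0.66.
The capital stock: 0.34 × 12.4 = 4.216 pp.
The labor force: 0.66 × 2.2 = 1.452 pp.
TFP growth = 4.9 − 5.668 = -0.768%.

-0.77%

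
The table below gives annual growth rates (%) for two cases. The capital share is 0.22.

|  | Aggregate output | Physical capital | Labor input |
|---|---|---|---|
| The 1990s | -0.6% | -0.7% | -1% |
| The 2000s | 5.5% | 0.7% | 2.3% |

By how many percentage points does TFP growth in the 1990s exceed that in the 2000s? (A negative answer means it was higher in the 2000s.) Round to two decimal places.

Labor's share = 1 − 0.22 = 0.78.
The 1990s: TFP = -0.6 + 0.154 + 0.78 = 0.334%.
The 2000s: TFP = 5.5 − 0.154 − 1.794 = 3.552%.
Difference = 0.334 − (3.552) = -3.218 pp.

-3.22 percentage points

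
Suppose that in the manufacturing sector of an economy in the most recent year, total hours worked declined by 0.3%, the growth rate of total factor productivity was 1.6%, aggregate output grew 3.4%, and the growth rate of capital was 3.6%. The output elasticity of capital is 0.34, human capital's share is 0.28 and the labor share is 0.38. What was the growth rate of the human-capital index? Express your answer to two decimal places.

2.46%

Labor's share = 1 − 0.34 − 0.28 = 0.38.
gY = gA + 0.34×3.6 + 0.38×(-0.3) + 0.28×g.
0.28×g = 3.4 − 1.6 − 1.11 = 0.69.
g = 0.69 / 0.28 = 2.4643%.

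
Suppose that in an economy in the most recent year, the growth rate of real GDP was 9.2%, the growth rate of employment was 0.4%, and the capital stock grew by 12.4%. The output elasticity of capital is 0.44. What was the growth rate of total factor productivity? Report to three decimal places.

Labor's share = 1 − 0.44 = 0.56.
The capital stock: 0.44 × 12.4 = 5.456 pp.
Employment: 0.56 × 0.4 = 0.224 pp.
TFP growth = 9.2 − 5.68 = 3.52%.

3.520%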